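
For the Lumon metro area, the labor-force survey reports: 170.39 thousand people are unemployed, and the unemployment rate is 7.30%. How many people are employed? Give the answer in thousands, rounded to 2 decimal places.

Labor force = U / u = 170.39 / 0.0730 ≈ 2,334.11 thousand.
Employed = labor force − unemployed = 2,334.11 − 170.39 = 2,163.72 thousand.

About 2,163.72 thousand are employed.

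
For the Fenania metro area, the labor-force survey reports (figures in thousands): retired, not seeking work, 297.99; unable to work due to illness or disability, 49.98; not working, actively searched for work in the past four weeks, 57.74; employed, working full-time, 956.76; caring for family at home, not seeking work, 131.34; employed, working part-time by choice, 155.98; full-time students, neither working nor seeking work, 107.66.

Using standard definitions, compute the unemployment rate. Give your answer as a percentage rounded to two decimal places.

Unemployment rate ≈ 4.93%.

Employed = 956.76 + 155.98 = 1,112.74 thousand.
Unemployed = 57.74 thousand.
Labor force = 1,112.74 + 57.74 = 1,170.48 thousand.
Unemployment rate = 57.74 / 1,170.48 = 4.93%.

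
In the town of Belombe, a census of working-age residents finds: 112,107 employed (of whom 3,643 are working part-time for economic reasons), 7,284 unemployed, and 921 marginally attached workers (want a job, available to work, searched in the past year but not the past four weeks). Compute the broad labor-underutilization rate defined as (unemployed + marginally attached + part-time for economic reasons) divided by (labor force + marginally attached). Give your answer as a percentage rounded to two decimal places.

Labor force = 112,107 + 7,284 = 119,391.
Numerator = 7,284 + 921 + 3,643 = 11,848.
Denominator = 119,391 + 921 = 120,312.
Broad rate = 11,848 / 120,312 = 9.85%.

Broad underutilization rate ≈ 9.85%.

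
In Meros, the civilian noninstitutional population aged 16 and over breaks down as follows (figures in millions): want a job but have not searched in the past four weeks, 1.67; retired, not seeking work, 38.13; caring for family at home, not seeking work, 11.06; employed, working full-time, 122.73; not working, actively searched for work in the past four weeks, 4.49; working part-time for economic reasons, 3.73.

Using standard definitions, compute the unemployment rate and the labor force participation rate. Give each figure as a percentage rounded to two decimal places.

Unemployment rate ≈ 3.43%; labor force participation rate ≈ 72.03%.

Employed = 122.73 + 3.73 = 126.46 million (anyone who worked, including part-time for economic reasons, counts as employed).
Unemployed = 4.49 million.
Labor force = 126.46 + 4.49 = 130.95 million.
Not in labor force = 1.67 + 38.13 + 11.06 = 50.86 million (those not working and not actively searching are outside the labor force — including those who want a job but have given up searching).
Civilian working-age population = 130.95 + 50.86 = 181.81 million.
Unemployment rate = 4.49 / 130.95 = 3.43%.
Labor force participation rate = 130.95 / 181.81 = 72.03%.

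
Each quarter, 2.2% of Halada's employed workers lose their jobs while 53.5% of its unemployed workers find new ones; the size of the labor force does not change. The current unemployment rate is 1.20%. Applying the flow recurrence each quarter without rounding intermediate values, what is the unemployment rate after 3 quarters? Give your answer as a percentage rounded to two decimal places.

With a fixed labor force, u_{t+1} = u_t + s·(1−u_t) − f·u_t = u_t·(1−s−f) + s.
Here 1−s−f = 0.443 and s = 0.022.
u_1 = 0.012000 × 0.443 + 0.022 = 0.027316.
u_2 = 0.027316 × 0.443 + 0.022 = 0.034101.
u_3 = 0.034101 × 0.443 + 0.022 = 0.037107.

Unemployment rate after three quarters ≈ 3.71%.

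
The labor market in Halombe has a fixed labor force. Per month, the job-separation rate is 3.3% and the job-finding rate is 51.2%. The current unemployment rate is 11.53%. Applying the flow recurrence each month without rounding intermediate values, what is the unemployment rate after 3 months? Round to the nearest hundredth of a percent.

Unemployment rate after three months ≈ 6.57%.

With a fixed labor force, u_{t+1} = u_t + s·(1−u_t) − f·u_t = u_t·(1−s−f) + s.
Here 1−s−f = 0.455 and s = 0.033.
u_1 = 0.115300 × 0.455 + 0.033 = 0.085461.
u_2 = 0.085461 × 0.455 + 0.033 = 0.071885.
u_3 = 0.071885 × 0.455 + 0.033 = 0.065708.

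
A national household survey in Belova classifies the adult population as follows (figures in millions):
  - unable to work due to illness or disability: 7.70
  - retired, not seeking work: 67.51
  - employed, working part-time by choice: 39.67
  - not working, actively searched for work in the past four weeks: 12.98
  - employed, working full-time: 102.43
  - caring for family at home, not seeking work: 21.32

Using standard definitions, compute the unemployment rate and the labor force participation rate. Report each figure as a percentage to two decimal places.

Employed = 39.67 + 102.43 = 142.10 million.
Unemployed = 12.98 million.
Labor force = 142.10 + 12.98 = 155.08 million.
Not in labor force = 7.70 + 67.51 + 21.32 = 96.53 million (those not working and not actively searching are outside the labor force).
Civilian working-age population = 155.08 + 96.53 = 251.61 million.
Unemployment rate = 12.98 / 155.08 = 8.37%.
Labor force participation rate = 155.08 / 251.61 = 61.64%.

Unemployment rate ≈ 8.37%; labor force participation rate ≈ 61.64%.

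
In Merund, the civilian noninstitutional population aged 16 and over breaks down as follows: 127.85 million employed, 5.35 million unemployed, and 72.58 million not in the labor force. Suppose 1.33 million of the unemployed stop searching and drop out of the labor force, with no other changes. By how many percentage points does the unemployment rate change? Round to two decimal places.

Initially, labor force = 127.85 + 5.35 = 133.20 million, so u = 5.35/133.20 = 4.02%.
After the change, unemployed and labor force both fall by 1.33 → E = 127.85, U = 4.02, labor force = 131.87 million.
New unemployment rate = 4.02 / 131.87 = 3.05%.
Change = 3.05% − 4.02% = −0.97 percentage points.

The unemployment rate changes by −0.97 percentage points.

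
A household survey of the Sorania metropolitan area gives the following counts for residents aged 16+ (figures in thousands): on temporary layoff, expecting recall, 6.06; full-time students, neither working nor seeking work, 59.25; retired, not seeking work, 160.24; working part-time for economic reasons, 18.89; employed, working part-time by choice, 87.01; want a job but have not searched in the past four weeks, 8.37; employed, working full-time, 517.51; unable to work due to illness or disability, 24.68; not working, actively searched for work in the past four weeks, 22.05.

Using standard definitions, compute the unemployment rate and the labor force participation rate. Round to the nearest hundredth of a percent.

Employed = 18.89 + 87.01 + 517.51 = 623.41 thousand (anyone who worked, including part-time for economic reasons, counts as employed).
Unemployed = 6.06 + 22.05 = 28.11 thousand (jobless and actively searching, or on temporary layoff).
Labor force = 623.41 + 28.11 = 651.52 thousand.
Not in labor force = 59.25 + 160.24 + 8.37 + 24.68 = 252.54 thousand (those not working and not actively searching are outside the labor force — including those who want a job but have given up searching).
Civilian working-age population = 651.52 + 252.54 = 904.06 thousand.
Unemployment rate = 28.11 / 651.52 = 4.31%.
Labor force participation rate = 651.52 / 904.06 = 72.07%.

Unemployment rate ≈ 4.31%; labor force participation rate ≈ 72.07%.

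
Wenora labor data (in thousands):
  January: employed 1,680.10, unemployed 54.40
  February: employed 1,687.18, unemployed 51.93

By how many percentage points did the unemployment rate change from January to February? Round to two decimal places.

The unemployment rate changed by −0.15 percentage points.

January: labor force = 1,680.10 + 54.40 = 1,734.50; u = 54.40/1,734.50 = 3.14%.
February: labor force = 1,687.18 + 51.93 = 1,739.11; u = 51.93/1,739.11 = 2.99%.
Change = 2.99% − 3.14% = −0.15 pp.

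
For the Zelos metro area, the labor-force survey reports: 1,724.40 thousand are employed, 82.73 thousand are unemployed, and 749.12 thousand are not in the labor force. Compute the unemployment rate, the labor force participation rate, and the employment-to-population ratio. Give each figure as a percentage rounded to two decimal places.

Labor force = employed + unemployed = 1,724.40 + 82.73 = 1,807.13 thousand.
Working-age population = 1,807.13 + 749.12 = 2,556.25 thousand.
Unemployment rate = 82.73 / 1,807.13 = 4.58%.
Labor force participation rate = 1,807.13 / 2,556.25 = 70.69%.
Employment-population ratio = 1,724.40 / 2,556.25 = 67.46%.

Unemployment rate ≈ 4.58%; labor force participation rate ≈ 70.69%; employment-population ratio ≈ 67.46%.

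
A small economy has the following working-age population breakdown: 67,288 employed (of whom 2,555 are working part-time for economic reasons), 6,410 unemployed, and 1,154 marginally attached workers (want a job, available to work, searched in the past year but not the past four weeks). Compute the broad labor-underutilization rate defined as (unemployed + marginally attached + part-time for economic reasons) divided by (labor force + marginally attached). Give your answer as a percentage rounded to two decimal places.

Labor force = 67,288 + 6,410 = 73,698.
Numerator = 6,410 + 1,154 + 2,555 = 10,119.
Denominator = 73,698 + 1,154 = 74,852.
Broad rate = 10,119 / 74,852 = 13.52%.

Broad underutilization rate ≈ 13.52%.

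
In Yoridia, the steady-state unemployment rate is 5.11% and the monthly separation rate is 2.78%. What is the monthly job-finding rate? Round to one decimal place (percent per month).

From u* = s/(s+f): f = s·(1−u)/u.
f = 2.78 × (1 − 0.0511) / 0.0511 = 2.6379 / 0.0511 ≈ 51.6% per month.

Job-finding rate ≈ 51.6% per month.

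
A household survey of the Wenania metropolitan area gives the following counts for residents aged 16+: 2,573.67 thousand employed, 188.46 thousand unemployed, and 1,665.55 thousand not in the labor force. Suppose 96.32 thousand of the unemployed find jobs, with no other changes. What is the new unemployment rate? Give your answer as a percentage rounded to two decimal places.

New unemployment rate ≈ 3.34%.

Initially, labor force = 2,573.67 + 188.46 = 2,762.13 thousand, so u = 188.46/2,762.13 = 6.82%.
After the change, unemployed falls and employed rises by 96.32; labor force unchanged → E = 2,669.99, U = 92.14, labor force = 2,762.13 thousand.
New unemployment rate = 92.14 / 2,762.13 = 3.34%.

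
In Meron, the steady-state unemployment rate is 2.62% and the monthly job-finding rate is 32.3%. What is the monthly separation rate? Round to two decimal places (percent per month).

Separation rate ≈ 0.87% per month.

From u* = s/(s+f): s = u·f/(1−u).
s = 0.0262 × 32.3 / (1 − 0.0262) = 0.8463 / 0.9738 ≈ 0.87% per month.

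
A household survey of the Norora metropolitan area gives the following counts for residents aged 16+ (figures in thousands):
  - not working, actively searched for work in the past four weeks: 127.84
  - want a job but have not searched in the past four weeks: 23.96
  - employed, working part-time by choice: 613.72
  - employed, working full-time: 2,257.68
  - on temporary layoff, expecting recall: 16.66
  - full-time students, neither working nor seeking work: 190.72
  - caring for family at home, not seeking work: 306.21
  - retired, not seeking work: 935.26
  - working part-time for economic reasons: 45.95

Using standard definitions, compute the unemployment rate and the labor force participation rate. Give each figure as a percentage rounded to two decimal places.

Unemployment rate ≈ 4.72%; labor force participation rate ≈ 67.77%.

Employed = 613.72 + 2,257.68 + 45.95 = 2,917.35 thousand (anyone who worked, including part-time for economic reasons, counts as employed).
Unemployed = 127.84 + 16.66 = 144.50 thousand (jobless and actively searching, or on temporary layoff).
Labor force = 2,917.35 + 144.50 = 3,061.85 thousand.
Not in labor force = 23.96 + 190.72 + 306.21 + 935.26 = 1,456.15 thousand (those not working and not actively searching are outside the labor force — including those who want a job but have given up searching).
Civilian working-age population = 3,061.85 + 1,456.15 = 4,518.00 thousand.
Unemployment rate = 144.50 / 3,061.85 = 4.72%.
Labor force participation rate = 3,061.85 / 4,518.00 = 67.77%.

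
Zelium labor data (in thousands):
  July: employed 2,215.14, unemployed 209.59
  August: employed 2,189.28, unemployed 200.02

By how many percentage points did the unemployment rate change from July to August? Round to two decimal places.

July: labor force = 2,215.14 + 209.59 = 2,424.73; u = 209.59/2,424.73 = 8.64%.
August: labor force = 2,189.28 + 200.02 = 2,389.30; u = 200.02/2,389.30 = 8.37%.
Change = 8.37% − 8.64% = −0.27 pp.

The unemployment rate changed by −0.27 percentage points.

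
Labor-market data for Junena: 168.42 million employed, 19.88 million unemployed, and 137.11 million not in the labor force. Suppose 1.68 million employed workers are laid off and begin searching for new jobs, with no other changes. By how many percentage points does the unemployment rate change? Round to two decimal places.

Initially, labor force = 168.42 + 19.88 = 188.30 million, so u = 19.88/188.30 = 10.56%.
After the change, employed falls and unemployed rises by 1.68; labor force unchanged → E = 166.74, U = 21.56, labor force = 188.30 million.
New unemployment rate = 21.56 / 188.30 = 11.45%.
Change = 11.45% − 10.56% = +0.89 percentage points.

The unemployment rate changes by +0.89 percentage points.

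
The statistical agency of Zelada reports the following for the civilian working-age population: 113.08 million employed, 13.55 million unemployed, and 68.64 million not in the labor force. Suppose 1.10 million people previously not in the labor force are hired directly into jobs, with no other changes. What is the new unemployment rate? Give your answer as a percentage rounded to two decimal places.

Initially, labor force = 113.08 + 13.55 = 126.63 million, so u = 13.55/126.63 = 10.70%.
After the change, employed and labor force both rise by 1.10; unemployed unchanged → E = 114.18, U = 13.55, labor force = 127.73 million.
New unemployment rate = 13.55 / 127.73 = 10.61%.

New unemployment rate ≈ 10.61%.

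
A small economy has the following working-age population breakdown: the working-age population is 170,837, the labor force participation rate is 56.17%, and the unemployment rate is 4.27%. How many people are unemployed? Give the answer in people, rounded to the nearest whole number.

About 4,097 are unemployed.

Labor force = 0.5617 × 170,837 = 95,959.
Unemployed = 0.0427 × 95,959 ≈ 4,097.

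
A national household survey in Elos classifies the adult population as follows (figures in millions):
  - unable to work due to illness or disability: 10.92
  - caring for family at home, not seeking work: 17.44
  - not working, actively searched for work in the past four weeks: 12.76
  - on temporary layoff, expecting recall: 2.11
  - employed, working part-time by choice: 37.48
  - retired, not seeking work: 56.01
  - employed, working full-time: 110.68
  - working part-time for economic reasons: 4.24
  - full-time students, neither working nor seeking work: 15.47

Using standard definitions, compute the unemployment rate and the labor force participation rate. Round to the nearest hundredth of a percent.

Unemployment rate ≈ 8.89%; labor force participation rate ≈ 62.62%.

Employed = 37.48 + 110.68 + 4.24 = 152.40 million (anyone who worked, including part-time for economic reasons, counts as employed).
Unemployed = 12.76 + 2.11 = 14.87 million (jobless and actively searching, or on temporary layoff).
Labor force = 152.40 + 14.87 = 167.27 million.
Not in labor force = 10.92 + 17.44 + 56.01 + 15.47 = 99.84 million (those not working and not actively searching are outside the labor force).
Civilian working-age population = 167.27 + 99.84 = 267.11 million.
Unemployment rate = 14.87 / 167.27 = 8.89%.
Labor force participation rate = 167.27 / 267.11 = 62.62%.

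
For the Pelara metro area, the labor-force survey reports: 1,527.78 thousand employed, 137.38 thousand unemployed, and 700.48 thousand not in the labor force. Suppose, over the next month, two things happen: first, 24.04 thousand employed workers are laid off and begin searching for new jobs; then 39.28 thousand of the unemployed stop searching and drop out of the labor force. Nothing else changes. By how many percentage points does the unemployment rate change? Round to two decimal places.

Initially, labor force = 1,527.78 + 137.38 = 1,665.16 thousand, so u = 137.38/1,665.16 = 8.25%.
After the first change, employed falls and unemployed rises by 24.04; labor force unchanged → E = 1,503.74, U = 161.42, labor force = 1,665.16 thousand.
After the second change, unemployed and labor force both fall by 39.28 → E = 1,503.74, U = 122.14, labor force = 1,625.88 thousand.
New unemployment rate = 122.14 / 1,625.88 = 7.51%.
Change = 7.51% − 8.25% = −0.74 percentage points.

The unemployment rate changes by −0.74 percentage points.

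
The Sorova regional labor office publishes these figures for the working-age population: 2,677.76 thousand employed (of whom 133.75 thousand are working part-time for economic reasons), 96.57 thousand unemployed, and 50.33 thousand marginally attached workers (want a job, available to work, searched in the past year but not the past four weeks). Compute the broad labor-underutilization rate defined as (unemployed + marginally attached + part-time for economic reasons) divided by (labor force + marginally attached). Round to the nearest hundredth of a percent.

Labor force = 2,677.76 + 96.57 = 2,774.33 thousand.
Numerator = 96.57 + 50.33 + 133.75 = 280.65 thousand.
Denominator = 2,774.33 + 50.33 = 2,824.66 thousand.
Broad rate = 280.65 / 2,824.66 = 9.94%.

Broad underutilization rate ≈ 9.94%.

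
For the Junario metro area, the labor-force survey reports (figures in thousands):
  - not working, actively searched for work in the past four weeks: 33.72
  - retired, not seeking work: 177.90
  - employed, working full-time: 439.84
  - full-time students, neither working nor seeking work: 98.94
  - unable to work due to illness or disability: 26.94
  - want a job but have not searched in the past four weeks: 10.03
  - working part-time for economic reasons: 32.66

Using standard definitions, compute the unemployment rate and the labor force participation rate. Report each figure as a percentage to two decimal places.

Unemployment rate ≈ 6.66%; labor force participation rate ≈ 61.73%.

Employed = 439.84 + 32.66 = 472.50 thousand (anyone who worked, including part-time for economic reasons, counts as employed).
Unemployed = 33.72 thousand.
Labor force = 472.50 + 33.72 = 506.22 thousand.
Not in labor force = 177.90 + 98.94 + 26.94 + 10.03 = 313.81 thousand (those not working and not actively searching are outside the labor force — including those who want a job but have given up searching).
Civilian working-age population = 506.22 + 313.81 = 820.03 thousand.
Unemployment rate = 33.72 / 506.22 = 6.66%.
Labor force participation rate = 506.22 / 820.03 = 61.73%.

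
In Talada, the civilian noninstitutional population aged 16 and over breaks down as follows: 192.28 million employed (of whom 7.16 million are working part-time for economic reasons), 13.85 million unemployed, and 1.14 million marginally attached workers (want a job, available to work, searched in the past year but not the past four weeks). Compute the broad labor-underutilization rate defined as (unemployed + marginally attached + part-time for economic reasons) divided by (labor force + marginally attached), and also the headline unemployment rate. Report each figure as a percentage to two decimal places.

Labor force = 192.28 + 13.85 = 206.13 million.
Numerator = 13.85 + 1.14 + 7.16 = 22.15 million.
Denominator = 206.13 + 1.14 = 207.27 million.
Broad rate = 22.15 / 207.27 = 10.69%.
Headline unemployment rate = 13.85 / 206.13 = 6.72%.

Broad underutilization rate ≈ 10.69%; headline unemployment rate ≈ 6.72%.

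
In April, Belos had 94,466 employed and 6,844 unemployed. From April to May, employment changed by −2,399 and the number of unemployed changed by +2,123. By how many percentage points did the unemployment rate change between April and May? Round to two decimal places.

April: labor force = 94,466 + 6,844 = 101,310; u = 6,844/101,310 = 6.76%.
May: labor force = 92,067 + 8,967 = 101,034; u = 8,967/101,034 = 8.88%.
Change = 8.88% − 6.76% = +2.12 pp.

The unemployment rate changed by +2.12 percentage points.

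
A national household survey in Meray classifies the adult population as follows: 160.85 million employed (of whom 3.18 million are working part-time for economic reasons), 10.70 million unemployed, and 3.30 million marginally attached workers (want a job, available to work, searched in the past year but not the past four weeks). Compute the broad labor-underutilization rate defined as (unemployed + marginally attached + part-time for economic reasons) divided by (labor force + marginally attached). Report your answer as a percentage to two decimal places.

Labor force = 160.85 + 10.70 = 171.55 million.
Numerator = 10.70 + 3.30 + 3.18 = 17.18 million.
Denominator = 171.55 + 3.30 = 174.85 million.
Broad rate = 17.18 / 174.85 = 9.83%.

Broad underutilization rate ≈ 9.83%.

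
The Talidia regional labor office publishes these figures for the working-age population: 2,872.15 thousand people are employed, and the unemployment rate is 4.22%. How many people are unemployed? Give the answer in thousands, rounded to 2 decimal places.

Let U be the number unemployed. The labor force is E + U, and U/(E+U) = 0.0422.
So U = 0.0422 × 2,872.15 / (1 − 0.0422) = 121.2047 / 0.9578 ≈ 126.54 thousand.

About 126.54 thousand are unemployed.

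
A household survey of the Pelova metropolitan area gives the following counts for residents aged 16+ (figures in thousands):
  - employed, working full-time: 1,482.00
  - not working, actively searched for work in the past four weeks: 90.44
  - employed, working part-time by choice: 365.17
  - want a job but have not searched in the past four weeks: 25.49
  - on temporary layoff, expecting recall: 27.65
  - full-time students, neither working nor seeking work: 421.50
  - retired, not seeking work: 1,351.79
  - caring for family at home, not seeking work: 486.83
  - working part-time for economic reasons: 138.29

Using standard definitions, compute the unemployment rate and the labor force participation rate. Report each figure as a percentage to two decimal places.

Unemployment rate ≈ 5.61%; labor force participation rate ≈ 47.93%.

Employed = 1,482.00 + 365.17 + 138.29 = 1,985.46 thousand (anyone who worked, including part-time for economic reasons, counts as employed).
Unemployed = 90.44 + 27.65 = 118.09 thousand (jobless and actively searching, or on temporary layoff).
Labor force = 1,985.46 + 118.09 = 2,103.55 thousand.
Not in labor force = 25.49 + 421.50 + 1,351.79 + 486.83 = 2,285.61 thousand (those not working and not actively searching are outside the labor force — including those who want a job but have given up searching).
Civilian working-age population = 2,103.55 + 2,285.61 = 4,389.16 thousand.
Unemployment rate = 118.09 / 2,103.55 = 5.61%.
Labor force participation rate = 2,103.55 / 4,389.16 = 47.93%.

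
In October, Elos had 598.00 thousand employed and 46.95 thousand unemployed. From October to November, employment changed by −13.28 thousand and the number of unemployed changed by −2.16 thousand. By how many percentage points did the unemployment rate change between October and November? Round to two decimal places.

October: labor force = 598.00 + 46.95 = 644.95; u = 46.95/644.95 = 7.28%.
November: labor force = 584.72 + 44.79 = 629.51; u = 44.79/629.51 = 7.12%.
Change = 7.12% − 7.28% = −0.16 pp.

The unemployment rate changed by −0.16 percentage points.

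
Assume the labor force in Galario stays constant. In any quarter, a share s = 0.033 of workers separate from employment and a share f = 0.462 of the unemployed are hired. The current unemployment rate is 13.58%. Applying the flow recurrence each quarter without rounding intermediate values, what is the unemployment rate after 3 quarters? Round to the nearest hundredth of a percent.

Unemployment rate after three quarters ≈ 7.56%.

With a fixed labor force, u_{t+1} = u_t + s·(1−u_t) − f·u_t = u_t·(1−s−f) + s.
Here 1−s−f = 0.505 and s = 0.033.
u_1 = 0.135800 × 0.505 + 0.033 = 0.101579.
u_2 = 0.101579 × 0.505 + 0.033 = 0.084297.
u_3 = 0.084297 × 0.505 + 0.033 = 0.075570.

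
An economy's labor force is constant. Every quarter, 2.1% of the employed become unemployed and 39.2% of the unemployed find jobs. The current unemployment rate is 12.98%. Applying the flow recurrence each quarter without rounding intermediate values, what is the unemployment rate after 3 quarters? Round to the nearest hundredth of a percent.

With a fixed labor force, u_{t+1} = u_t + s·(1−u_t) − f·u_t = u_t·(1−s−f) + s.
Here 1−s−f = 0.587 and s = 0.021.
u_1 = 0.129800 × 0.587 + 0.021 = 0.097193.
u_2 = 0.097193 × 0.587 + 0.021 = 0.078052.
u_3 = 0.078052 × 0.587 + 0.021 = 0.066817.

Unemployment rate after three quarters ≈ 6.68%.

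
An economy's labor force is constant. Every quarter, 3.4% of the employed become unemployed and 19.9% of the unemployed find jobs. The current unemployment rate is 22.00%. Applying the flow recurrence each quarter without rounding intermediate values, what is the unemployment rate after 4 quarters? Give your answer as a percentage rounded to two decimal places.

Unemployment rate after four quarters ≈ 17.16%.

With a fixed labor force, u_{t+1} = u_t + s·(1−u_t) − f·u_t = u_t·(1−s−f) + s.
Here 1−s−f = 0.767 and s = 0.034.
u_1 = 0.220000 × 0.767 + 0.034 = 0.202740.
u_2 = 0.202740 × 0.767 + 0.034 = 0.189502.
u_3 = 0.189502 × 0.767 + 0.034 = 0.179348.
u_4 = 0.179348 × 0.767 + 0.034 = 0.171560.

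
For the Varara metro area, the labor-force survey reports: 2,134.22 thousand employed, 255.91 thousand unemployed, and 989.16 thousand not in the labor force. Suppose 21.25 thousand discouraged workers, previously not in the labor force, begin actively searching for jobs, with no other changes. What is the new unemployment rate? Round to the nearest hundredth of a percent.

Initially, labor force = 2,134.22 + 255.91 = 2,390.13 thousand, so u = 255.91/2,390.13 = 10.71%.
After the change, unemployed and labor force both rise by 21.25 → E = 2,134.22, U = 277.16, labor force = 2,411.38 thousand.
New unemployment rate = 277.16 / 2,411.38 = 11.49%.

New unemployment rate ≈ 11.49%.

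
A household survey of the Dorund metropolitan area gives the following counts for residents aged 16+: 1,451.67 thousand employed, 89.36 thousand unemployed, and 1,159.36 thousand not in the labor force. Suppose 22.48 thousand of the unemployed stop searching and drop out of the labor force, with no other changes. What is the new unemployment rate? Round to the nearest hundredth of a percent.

Initially, labor force = 1,451.67 + 89.36 = 1,541.03 thousand, so u = 89.36/1,541.03 = 5.80%.
After the change, unemployed and labor force both fall by 22.48 → E = 1,451.67, U = 66.88, labor force = 1,518.55 thousand.
New unemployment rate = 66.88 / 1,518.55 = 4.40%.

New unemployment rate ≈ 4.40%.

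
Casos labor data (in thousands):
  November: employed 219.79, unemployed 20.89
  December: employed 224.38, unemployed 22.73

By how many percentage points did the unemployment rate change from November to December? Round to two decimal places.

The unemployment rate changed by +0.52 percentage points.

November: labor force = 219.79 + 20.89 = 240.68; u = 20.89/240.68 = 8.68%.
December: labor force = 224.38 + 22.73 = 247.11; u = 22.73/247.11 = 9.20%.
Change = 9.20% − 8.68% = +0.52 pp.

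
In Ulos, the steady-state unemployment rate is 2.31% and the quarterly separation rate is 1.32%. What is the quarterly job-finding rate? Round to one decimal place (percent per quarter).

Job-finding rate ≈ 55.8% per quarter.

From u* = s/(s+f): f = s·(1−u)/u.
f = 1.32 × (1 − 0.0231) / 0.0231 = 1.2895 / 0.0231 ≈ 55.8% per quarter.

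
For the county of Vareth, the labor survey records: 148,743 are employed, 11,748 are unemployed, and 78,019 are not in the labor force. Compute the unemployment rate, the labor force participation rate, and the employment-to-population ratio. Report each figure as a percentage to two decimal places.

Labor force = employed + unemployed = 148,743 + 11,748 = 160,491.
Working-age population = 160,491 + 78,019 = 238,510.
Unemployment rate = 11,748 / 160,491 = 7.32%.
Labor force participation rate = 160,491 / 238,510 = 67.29%.
Employment-population ratio = 148,743 / 238,510 = 62.36%.

Unemployment rate ≈ 7.32%; labor force participation rate ≈ 67.29%; employment-population ratio ≈ 62.36%.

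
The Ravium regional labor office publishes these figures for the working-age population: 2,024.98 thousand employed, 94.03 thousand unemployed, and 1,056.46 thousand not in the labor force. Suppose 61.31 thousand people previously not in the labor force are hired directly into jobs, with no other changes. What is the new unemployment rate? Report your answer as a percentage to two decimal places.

New unemployment rate ≈ 4.31%.

Initially, labor force = 2,024.98 + 94.03 = 2,119.01 thousand, so u = 94.03/2,119.01 = 4.44%.
After the change, employed and labor force both rise by 61.31; unemployed unchanged → E = 2,086.29, U = 94.03, labor force = 2,180.32 thousand.
New unemployment rate = 94.03 / 2,180.32 = 4.31%.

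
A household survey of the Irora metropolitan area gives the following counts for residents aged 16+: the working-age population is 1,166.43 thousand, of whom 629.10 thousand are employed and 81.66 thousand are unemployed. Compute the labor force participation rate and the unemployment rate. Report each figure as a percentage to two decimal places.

Labor force = employed + unemployed = 629.10 + 81.66 = 710.76 thousand.
Unemployment rate = 81.66 / 710.76 = 11.49%.
Labor force participation rate = 710.76 / 1,166.43 = 60.93%.

Labor force participation rate ≈ 60.93%; unemployment rate ≈ 11.49%.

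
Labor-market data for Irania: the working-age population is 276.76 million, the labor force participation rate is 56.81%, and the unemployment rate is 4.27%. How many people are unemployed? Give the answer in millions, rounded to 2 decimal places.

Labor force = 0.5681 × 276.76 = 157.23 million.
Unemployed = 0.0427 × 157.23 ≈ 6.71 million.

About 6.71 million are unemployed.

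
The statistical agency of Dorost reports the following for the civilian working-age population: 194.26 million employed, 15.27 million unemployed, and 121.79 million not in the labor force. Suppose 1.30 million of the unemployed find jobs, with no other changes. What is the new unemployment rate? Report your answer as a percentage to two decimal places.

Initially, labor force = 194.26 + 15.27 = 209.53 million, so u = 15.27/209.53 = 7.29%.
After the change, unemployed falls and employed rises by 1.30; labor force unchanged → E = 195.56, U = 13.97, labor force = 209.53 million.
New unemployment rate = 13.97 / 209.53 = 6.67%.

New unemployment rate ≈ 6.67%.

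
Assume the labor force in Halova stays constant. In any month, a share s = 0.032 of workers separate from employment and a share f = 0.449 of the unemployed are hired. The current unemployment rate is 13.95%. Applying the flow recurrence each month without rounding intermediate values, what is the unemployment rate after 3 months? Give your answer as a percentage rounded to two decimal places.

With a fixed labor force, u_{t+1} = u_t + s·(1−u_t) − f·u_t = u_t·(1−s−f) + s.
Here 1−s−f = 0.519 and s = 0.032.
u_1 = 0.139500 × 0.519 + 0.032 = 0.104401.
u_2 = 0.104401 × 0.519 + 0.032 = 0.086184.
u_3 = 0.086184 × 0.519 + 0.032 = 0.076729.

Unemployment rate after three months ≈ 7.67%.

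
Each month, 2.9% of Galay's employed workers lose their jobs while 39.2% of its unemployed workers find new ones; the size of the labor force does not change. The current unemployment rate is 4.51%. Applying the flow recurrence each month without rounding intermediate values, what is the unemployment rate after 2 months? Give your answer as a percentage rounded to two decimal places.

Unemployment rate after two months ≈ 6.09%.

With a fixed labor force, u_{t+1} = u_t + s·(1−u_t) − f·u_t = u_t·(1−s−f) + s.
Here 1−s−f = 0.579 and s = 0.029.
u_1 = 0.045100 × 0.579 + 0.029 = 0.055113.
u_2 = 0.055113 × 0.579 + 0.029 = 0.060910.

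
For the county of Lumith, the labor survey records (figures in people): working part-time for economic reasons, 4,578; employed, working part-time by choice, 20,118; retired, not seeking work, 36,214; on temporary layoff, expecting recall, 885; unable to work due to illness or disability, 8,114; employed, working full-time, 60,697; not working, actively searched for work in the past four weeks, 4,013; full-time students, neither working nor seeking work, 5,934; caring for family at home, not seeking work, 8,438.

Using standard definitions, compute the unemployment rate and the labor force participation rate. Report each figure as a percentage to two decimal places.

Employed = 4,578 + 20,118 + 60,697 = 85,393 (anyone who worked, including part-time for economic reasons, counts as employed).
Unemployed = 885 + 4,013 = 4,898 (jobless and actively searching, or on temporary layoff).
Labor force = 85,393 + 4,898 = 90,291.
Not in labor force = 36,214 + 8,114 + 5,934 + 8,438 = 58,700 (those not working and not actively searching are outside the labor force).
Civilian working-age population = 90,291 + 58,700 = 148,991.
Unemployment rate = 4,898 / 90,291 = 5.42%.
Labor force participation rate = 90,291 / 148,991 = 60.60%.

Unemployment rate ≈ 5.42%; labor force participation rate ≈ 60.60%.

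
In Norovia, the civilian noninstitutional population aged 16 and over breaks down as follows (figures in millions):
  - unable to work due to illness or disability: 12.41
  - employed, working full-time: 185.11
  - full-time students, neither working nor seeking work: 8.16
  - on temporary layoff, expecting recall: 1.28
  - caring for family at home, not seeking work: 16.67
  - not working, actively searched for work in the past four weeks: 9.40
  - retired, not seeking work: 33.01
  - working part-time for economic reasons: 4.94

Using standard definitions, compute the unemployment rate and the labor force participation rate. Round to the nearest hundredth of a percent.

Employed = 185.11 + 4.94 = 190.05 million (anyone who worked, including part-time for economic reasons, counts as employed).
Unemployed = 1.28 + 9.40 = 10.68 million (jobless and actively searching, or on temporary layoff).
Labor force = 190.05 + 10.68 = 200.73 million.
Not in labor force = 12.41 + 8.16 + 16.67 + 33.01 = 70.25 million (those not working and not actively searching are outside the labor force).
Civilian working-age population = 200.73 + 70.25 = 270.98 million.
Unemployment rate = 10.68 / 200.73 = 5.32%.
Labor force participation rate = 200.73 / 270.98 = 74.08%.

Unemployment rate ≈ 5.32%; labor force participation rate ≈ 74.08%.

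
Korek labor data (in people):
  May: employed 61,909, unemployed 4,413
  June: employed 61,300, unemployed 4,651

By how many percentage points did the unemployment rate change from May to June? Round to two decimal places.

The unemployment rate changed by +0.40 percentage points.

May: labor force = 61,909 + 4,413 = 66,322; u = 4,413/66,322 = 6.65%.
June: labor force = 61,300 + 4,651 = 65,951; u = 4,651/65,951 = 7.05%.
Change = 7.05% − 6.65% = +0.40 pp.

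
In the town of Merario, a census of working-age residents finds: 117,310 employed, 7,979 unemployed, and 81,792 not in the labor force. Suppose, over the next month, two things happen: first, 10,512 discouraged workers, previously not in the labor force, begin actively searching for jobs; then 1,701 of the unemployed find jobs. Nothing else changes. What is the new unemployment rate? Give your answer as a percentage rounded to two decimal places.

New unemployment rate ≈ 12.36%.

Initially, labor force = 117,310 + 7,979 = 125,289, so u = 7,979/125,289 = 6.37%.
After the first change, unemployed and labor force both rise by 10,512 → E = 117,310, U = 18,491, labor force = 135,801.
After the second change, unemployed falls and employed rises by 1,701; labor force unchanged → E = 119,011, U = 16,790, labor force = 135,801.
New unemployment rate = 16,790 / 135,801 = 12.36%.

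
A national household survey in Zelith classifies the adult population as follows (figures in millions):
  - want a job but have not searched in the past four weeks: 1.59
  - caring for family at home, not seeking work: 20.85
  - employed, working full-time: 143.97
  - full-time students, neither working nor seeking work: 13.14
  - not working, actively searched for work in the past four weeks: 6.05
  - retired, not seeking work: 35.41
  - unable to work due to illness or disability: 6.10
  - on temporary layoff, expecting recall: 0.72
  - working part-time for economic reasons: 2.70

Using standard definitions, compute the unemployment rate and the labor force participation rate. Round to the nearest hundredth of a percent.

Unemployment rate ≈ 4.41%; labor force participation rate ≈ 66.56%.

Employed = 143.97 + 2.70 = 146.67 million (anyone who worked, including part-time for economic reasons, counts as employed).
Unemployed = 6.05 + 0.72 = 6.77 million (jobless and actively searching, or on temporary layoff).
Labor force = 146.67 + 6.77 = 153.44 million.
Not in labor force = 1.59 + 20.85 + 13.14 + 35.41 + 6.10 = 77.09 million (those not working and not actively searching are outside the labor force — including those who want a job but have given up searching).
Civilian working-age population = 153.44 + 77.09 = 230.53 million.
Unemployment rate = 6.77 / 153.44 = 4.41%.
Labor force participation rate = 153.44 / 230.53 = 66.56%.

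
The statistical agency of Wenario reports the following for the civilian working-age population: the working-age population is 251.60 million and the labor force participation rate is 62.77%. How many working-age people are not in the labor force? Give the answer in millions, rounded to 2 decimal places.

Share not in the labor force = 1 − 0.6277 = 0.3723.
Not in labor force = 0.3723 × 251.60 ≈ 93.67 million.

About 93.67 million are not in the labor force.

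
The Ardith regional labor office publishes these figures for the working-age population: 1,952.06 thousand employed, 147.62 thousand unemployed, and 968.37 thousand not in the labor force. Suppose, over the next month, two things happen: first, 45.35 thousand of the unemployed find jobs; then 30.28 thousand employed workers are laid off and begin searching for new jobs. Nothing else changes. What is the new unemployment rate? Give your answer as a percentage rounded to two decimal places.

Initially, labor force = 1,952.06 + 147.62 = 2,099.68 thousand, so u = 147.62/2,099.68 = 7.03%.
After the first change, unemployed falls and employed rises by 45.35; labor force unchanged → E = 1,997.41, U = 102.27, labor force = 2,099.68 thousand.
After the second change, employed falls and unemployed rises by 30.28; labor force unchanged → E = 1,967.13, U = 132.55, labor force = 2,099.68 thousand.
New unemployment rate = 132.55 / 2,099.68 = 6.31%.

New unemployment rate ≈ 6.31%.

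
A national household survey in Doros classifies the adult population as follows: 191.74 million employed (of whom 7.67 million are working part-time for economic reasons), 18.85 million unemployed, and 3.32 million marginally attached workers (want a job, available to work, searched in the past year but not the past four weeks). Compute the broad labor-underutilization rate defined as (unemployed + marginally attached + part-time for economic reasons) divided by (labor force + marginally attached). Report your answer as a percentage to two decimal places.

Broad underutilization rate ≈ 13.95%.

Labor force = 191.74 + 18.85 = 210.59 million.
Numerator = 18.85 + 3.32 + 7.67 = 29.84 million.
Denominator = 210.59 + 3.32 = 213.91 million.
Broad rate = 29.84 / 213.91 = 13.95%.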